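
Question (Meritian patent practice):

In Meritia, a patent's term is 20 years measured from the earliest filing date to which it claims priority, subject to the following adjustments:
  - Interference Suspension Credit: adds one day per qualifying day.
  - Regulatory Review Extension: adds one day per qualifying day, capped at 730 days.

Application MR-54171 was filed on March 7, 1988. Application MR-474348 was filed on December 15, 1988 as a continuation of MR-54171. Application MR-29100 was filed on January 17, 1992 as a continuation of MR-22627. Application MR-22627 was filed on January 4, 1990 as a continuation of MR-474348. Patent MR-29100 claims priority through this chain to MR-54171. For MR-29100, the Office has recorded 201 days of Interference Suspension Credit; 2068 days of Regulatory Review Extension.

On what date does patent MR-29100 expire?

Earliest priority filing: 7 March 1988.
Base term: 7 March 1988 + 20 years → 7 March 2008.
Interference Suspension Credit: +201 days → 24 September 2008.
Regulatory Review Extension: 2068 days claimed exceeds the 730-day cap, so +730 days → 24 September 2010.

2010-09-24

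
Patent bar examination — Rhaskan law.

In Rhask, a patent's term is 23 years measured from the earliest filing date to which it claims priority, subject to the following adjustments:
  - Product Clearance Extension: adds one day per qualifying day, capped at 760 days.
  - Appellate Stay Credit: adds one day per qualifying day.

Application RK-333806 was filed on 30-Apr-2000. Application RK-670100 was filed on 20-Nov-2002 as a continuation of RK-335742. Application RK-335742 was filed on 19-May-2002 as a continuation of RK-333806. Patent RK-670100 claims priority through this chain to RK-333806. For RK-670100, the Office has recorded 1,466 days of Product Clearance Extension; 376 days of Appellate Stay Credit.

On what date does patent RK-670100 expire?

2026-06-09

Earliest priority filing: 30 April 2000.
Base term: 30 April 2000 + 23 years → 30 April 2023.
Product Clearance Extension: 1466 days claimed exceeds the 760-day cap, so +760 days → 29 May 2025.
Appellate Stay Credit: +376 days → 9 June 2026.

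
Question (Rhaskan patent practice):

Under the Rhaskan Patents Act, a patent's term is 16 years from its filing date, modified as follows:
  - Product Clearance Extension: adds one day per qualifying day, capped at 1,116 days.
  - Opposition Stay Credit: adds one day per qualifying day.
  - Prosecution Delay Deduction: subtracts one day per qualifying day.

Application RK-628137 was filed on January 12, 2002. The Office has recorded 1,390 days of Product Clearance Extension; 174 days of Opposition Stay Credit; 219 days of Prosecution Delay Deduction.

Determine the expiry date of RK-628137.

December 18, 2020

Base term: filing date + 16 years → 12 January 2018.
Product Clearance Extension: 1390 days claimed exceeds the 1116-day cap, so +1116 days → 1 February 2021.
Opposition Stay Credit: +174 days → 25 July 2021.
Prosecution Delay Deduction: −219 days → 18 December 2020.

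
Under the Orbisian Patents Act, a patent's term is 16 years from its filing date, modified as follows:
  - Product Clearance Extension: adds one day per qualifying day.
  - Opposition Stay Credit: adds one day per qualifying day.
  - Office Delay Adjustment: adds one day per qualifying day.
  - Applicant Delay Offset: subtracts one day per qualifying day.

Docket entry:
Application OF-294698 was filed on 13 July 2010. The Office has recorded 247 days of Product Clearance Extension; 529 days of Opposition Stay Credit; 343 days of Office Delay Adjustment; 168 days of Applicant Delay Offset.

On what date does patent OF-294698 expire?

Base term: filing date + 16 years → 13 July 2026.
Product Clearance Extension: +247 days → 17 March 2027.
Opposition Stay Credit: +529 days → 27 August 2028.
Office Delay Adjustment: +343 days → 5 August 2029.
Applicant Delay Offset: −168 days → 18 February 2029.

February 18, 2029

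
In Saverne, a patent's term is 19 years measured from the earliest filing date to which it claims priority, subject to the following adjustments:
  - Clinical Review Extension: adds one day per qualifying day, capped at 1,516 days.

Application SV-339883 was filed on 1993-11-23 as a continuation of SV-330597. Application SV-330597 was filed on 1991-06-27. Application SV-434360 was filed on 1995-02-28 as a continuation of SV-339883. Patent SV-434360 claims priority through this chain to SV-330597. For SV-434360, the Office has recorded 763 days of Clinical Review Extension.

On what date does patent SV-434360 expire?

Earliest priority filing: 27 June 1991.
Base term: 27 June 1991 + 19 years → 27 June 2010.
Clinical Review Extension: 763 days (within the 1516-day cap) → +763 days → 29 July 2012.

2012-07-29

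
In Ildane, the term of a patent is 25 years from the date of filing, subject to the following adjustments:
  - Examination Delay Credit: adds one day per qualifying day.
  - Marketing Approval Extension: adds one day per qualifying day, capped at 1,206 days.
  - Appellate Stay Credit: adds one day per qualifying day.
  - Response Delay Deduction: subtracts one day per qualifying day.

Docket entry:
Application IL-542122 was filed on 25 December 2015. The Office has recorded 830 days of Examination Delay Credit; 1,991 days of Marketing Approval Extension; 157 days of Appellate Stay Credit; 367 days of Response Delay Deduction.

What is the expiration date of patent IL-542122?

Base term: filing date + 25 years → 25 December 2040.
Examination Delay Credit: +830 days → 4 April 2043.
Marketing Approval Extension: 1991 days claimed exceeds the 1206-day cap, so +1206 days → 23 July 2046.
Appellate Stay Credit: +157 days → 27 December 2046.
Response Delay Deduction: −367 days → 25 December 2045.

2045-12-25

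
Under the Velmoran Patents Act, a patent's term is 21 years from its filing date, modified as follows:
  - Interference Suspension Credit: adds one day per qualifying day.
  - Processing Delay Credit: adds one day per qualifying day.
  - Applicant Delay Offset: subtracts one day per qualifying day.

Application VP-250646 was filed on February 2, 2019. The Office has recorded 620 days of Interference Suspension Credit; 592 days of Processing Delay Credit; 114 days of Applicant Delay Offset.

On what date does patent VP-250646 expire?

2043-02-04

Base term: filing date + 21 years → 2 February 2040.
Interference Suspension Credit: +620 days → 14 October 2041.
Processing Delay Credit: +592 days → 29 May 2043.
Applicant Delay Offset: −114 days → 4 February 2043.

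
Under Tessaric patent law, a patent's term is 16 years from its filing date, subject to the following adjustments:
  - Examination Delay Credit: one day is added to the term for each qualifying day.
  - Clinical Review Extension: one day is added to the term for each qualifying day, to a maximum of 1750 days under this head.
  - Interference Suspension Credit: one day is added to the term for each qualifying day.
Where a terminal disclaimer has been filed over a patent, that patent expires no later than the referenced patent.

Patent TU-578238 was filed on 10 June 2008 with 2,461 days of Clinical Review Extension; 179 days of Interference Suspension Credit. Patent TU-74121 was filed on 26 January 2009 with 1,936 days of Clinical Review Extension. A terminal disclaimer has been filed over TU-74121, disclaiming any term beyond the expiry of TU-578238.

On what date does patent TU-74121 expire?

2029-09-21

Natural term of TU-74121:
  Base: filing + 16 years → 26 January 2025.
  Clinical Review Extension: 1936 days claimed exceeds the 1750-day cap, so +1750 days → 11 November 2029.
Expiry of referenced patent TU-578238:
  Base: filing + 16 years → 10 June 2024.
  Clinical Review Extension: 2461 days claimed exceeds the 1750-day cap, so +1750 days → 26 March 2029.
  Interference Suspension Credit: +179 days → 21 September 2029.
Terminal disclaimer: TU-74121 expires on the earlier of 11 November 2029 and 21 September 2029.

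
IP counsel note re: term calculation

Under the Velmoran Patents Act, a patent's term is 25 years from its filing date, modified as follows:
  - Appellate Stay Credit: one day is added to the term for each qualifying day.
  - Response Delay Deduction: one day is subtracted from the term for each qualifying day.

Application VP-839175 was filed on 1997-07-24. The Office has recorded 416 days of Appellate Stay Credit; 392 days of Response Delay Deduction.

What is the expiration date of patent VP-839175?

Base term: filing date + 25 years → 24 July 2022.
Appellate Stay Credit: +416 days → 13 September 2023.
Response Delay Deduction: −392 days → 17 August 2022.

August 17, 2022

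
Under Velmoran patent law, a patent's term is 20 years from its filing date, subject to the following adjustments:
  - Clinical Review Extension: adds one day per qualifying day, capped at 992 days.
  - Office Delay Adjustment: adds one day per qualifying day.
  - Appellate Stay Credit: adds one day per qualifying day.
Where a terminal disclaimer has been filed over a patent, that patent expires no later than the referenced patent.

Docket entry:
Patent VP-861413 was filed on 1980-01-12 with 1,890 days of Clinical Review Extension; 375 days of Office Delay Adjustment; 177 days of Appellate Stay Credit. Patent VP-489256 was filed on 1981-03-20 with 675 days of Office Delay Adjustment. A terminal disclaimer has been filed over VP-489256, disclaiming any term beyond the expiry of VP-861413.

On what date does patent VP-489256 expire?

2003-01-24

Natural term of VP-489256:
  Base: filing + 20 years → 20 March 2001.
  Office Delay Adjustment: +675 days → 24 January 2003.
Expiry of referenced patent VP-861413:
  Base: filing + 20 years → 12 January 2000.
  Clinical Review Extension: 1890 days claimed exceeds the 992-day cap, so +992 days → 30 September 2002.
  Office Delay Adjustment: +375 days → 10 October 2003.
  Appellate Stay Credit: +177 days → 4 April 2004.
Terminal disclaimer: VP-489256 expires on the earlier of 24 January 2003 and 4 April 2004.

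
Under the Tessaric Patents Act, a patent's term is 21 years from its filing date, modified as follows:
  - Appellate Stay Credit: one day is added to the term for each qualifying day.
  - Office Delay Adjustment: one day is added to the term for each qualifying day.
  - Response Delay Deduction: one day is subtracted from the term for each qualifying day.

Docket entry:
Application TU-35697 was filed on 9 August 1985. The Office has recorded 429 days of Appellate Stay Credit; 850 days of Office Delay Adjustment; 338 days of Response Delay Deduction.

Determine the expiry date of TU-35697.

2009-03-07

Base term: filing date + 21 years → 9 August 2006.
Appellate Stay Credit: +429 days → 12 October 2007.
Office Delay Adjustment: +850 days → 8 February 2010.
Response Delay Deduction: −338 days → 7 March 2009.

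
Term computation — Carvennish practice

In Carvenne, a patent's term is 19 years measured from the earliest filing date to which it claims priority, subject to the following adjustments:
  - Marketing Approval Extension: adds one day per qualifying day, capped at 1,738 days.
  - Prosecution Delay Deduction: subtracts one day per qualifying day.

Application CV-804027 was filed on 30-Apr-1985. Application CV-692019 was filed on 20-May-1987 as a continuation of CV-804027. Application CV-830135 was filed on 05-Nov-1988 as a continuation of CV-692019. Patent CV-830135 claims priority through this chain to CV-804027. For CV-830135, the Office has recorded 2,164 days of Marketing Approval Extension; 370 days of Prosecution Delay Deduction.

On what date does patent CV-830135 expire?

January 28, 2008

Earliest priority filing: 30 April 1985.
Base term: 30 April 1985 + 19 years → 30 April 2004.
Marketing Approval Extension: 2164 days claimed exceeds the 1738-day cap, so +1738 days → 1 February 2009.
Prosecution Delay Deduction: −370 days → 28 January 2008.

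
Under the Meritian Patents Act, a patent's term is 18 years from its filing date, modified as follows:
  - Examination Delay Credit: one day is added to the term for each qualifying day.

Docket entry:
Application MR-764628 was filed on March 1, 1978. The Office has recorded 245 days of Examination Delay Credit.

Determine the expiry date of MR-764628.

Base term: filing date + 18 years → 1 March 1996.
Examination Delay Credit: +245 days → 1 November 1996.

1996-11-01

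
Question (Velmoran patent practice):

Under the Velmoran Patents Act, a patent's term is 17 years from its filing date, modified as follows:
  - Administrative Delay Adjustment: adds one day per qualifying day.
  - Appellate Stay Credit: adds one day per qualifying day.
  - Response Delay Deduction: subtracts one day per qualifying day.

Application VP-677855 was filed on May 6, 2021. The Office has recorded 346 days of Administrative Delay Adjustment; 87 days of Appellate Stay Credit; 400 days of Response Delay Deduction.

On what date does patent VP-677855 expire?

Base term: filing date + 17 years → 6 May 2038.
Administrative Delay Adjustment: +346 days → 17 April 2039.
Appellate Stay Credit: +87 days → 13 July 2039.
Response Delay Deduction: −400 days → 8 June 2038.

2038-06-08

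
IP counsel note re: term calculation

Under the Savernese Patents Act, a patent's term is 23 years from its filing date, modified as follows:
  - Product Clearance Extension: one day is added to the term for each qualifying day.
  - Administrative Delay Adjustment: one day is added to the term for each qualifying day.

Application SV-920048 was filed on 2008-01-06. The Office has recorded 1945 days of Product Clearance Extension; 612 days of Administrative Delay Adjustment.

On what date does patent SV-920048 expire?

January 6, 2038

Base term: filing date + 23 years → 6 January 2031.
Product Clearance Extension: +1945 days → 4 May 2036.
Administrative Delay Adjustment: +612 days → 6 January 2038.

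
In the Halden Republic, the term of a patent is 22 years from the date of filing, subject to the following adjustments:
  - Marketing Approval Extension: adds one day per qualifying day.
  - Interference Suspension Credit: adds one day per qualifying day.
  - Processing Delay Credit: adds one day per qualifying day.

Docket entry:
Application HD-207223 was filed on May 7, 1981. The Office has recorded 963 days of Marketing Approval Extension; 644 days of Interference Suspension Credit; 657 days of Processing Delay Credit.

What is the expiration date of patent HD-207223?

2009-07-18

Base term: filing date + 22 years → 7 May 2003.
Marketing Approval Extension: +963 days → 25 December 2005.
Interference Suspension Credit: +644 days → 30 September 2007.
Processing Delay Credit: +657 days → 18 July 2009.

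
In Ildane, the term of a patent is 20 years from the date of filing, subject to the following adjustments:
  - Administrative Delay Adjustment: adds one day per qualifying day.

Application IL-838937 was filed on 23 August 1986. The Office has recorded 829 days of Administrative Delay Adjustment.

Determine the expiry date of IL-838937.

Base term: filing date + 20 years → 23 August 2006.
Administrative Delay Adjustment: +829 days → 29 November 2008.

2008-11-29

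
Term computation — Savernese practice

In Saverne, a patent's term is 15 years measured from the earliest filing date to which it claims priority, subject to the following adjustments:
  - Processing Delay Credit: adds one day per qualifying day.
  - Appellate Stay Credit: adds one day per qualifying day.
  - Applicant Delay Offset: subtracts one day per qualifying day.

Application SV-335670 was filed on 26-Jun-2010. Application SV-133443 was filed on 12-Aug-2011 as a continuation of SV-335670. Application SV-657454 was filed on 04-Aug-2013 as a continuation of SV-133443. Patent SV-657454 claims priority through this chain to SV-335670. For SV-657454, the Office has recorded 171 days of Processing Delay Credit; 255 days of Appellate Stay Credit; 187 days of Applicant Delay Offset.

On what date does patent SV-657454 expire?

February 20, 2026

Earliest priority filing: 26 June 2010.
Base term: 26 June 2010 + 15 years → 26 June 2025.
Processing Delay Credit: +171 days → 14 December 2025.
Appellate Stay Credit: +255 days → 26 August 2026.
Applicant Delay Offset: −187 days → 20 February 2026.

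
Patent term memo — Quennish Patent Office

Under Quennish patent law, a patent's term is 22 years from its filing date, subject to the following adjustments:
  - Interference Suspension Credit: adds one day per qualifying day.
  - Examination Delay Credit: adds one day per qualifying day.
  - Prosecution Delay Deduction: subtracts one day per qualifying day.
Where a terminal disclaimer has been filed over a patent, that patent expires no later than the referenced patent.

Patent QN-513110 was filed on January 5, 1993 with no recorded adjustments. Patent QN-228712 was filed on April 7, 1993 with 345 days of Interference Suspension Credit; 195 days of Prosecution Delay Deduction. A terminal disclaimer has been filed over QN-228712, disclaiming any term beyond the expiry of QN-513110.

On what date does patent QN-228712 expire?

Natural term of QN-228712:
  Base: filing + 22 years → 7 April 2015.
  Interference Suspension Credit: +345 days → 17 March 2016.
  Prosecution Delay Deduction: −195 days → 4 September 2015.
Expiry of referenced patent QN-513110:
  Base: filing + 22 years → 5 January 2015.
Terminal disclaimer: QN-228712 expires on the earlier of 4 September 2015 and 5 January 2015.

January 5, 2015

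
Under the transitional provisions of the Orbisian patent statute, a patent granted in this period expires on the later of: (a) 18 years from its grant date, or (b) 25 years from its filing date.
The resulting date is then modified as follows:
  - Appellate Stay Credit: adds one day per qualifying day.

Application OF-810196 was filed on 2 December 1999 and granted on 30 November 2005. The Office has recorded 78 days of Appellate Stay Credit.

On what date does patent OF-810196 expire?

(a) grant + 18 years → 30 November 2023.
(b) filing + 25 years → 2 December 2024.
Later of the two: 2 December 2024.
Appellate Stay Credit: +78 days → 18 February 2025.

February 18, 2025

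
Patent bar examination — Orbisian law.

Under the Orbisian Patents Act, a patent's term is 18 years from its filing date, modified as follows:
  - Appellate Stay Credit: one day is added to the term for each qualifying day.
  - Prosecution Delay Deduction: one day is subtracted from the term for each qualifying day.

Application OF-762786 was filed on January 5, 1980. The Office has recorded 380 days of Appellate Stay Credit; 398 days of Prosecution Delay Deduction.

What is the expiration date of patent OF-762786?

December 18, 1997

Base term: filing date + 18 years → 5 January 1998.
Appellate Stay Credit: +380 days → 20 January 1999.
Prosecution Delay Deduction: −398 days → 18 December 1997.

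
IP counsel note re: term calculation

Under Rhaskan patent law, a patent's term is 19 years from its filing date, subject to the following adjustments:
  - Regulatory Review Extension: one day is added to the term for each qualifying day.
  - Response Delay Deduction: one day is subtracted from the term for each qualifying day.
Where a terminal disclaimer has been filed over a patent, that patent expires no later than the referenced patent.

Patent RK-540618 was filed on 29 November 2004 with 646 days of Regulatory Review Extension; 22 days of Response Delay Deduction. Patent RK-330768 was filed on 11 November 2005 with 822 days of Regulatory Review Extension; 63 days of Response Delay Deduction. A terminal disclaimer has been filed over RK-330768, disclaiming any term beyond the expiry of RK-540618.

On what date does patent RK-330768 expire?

Natural term of RK-330768:
  Base: filing + 19 years → 11 November 2024.
  Regulatory Review Extension: +822 days → 11 February 2027.
  Response Delay Deduction: −63 days → 10 December 2026.
Expiry of referenced patent RK-540618:
  Base: filing + 19 years → 29 November 2023.
  Regulatory Review Extension: +646 days → 5 September 2025.
  Response Delay Deduction: −22 days → 14 August 2025.
Terminal disclaimer: RK-330768 expires on the earlier of 10 December 2026 and 14 August 2025.

2025-08-14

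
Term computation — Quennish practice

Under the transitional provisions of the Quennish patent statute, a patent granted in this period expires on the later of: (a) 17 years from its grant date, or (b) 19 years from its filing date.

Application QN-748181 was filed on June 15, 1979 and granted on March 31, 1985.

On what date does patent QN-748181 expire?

March 31, 2002

(a) grant + 17 years → 31 March 2002.
(b) filing + 19 years → 15 June 1998.
Later of the two: 31 March 2002.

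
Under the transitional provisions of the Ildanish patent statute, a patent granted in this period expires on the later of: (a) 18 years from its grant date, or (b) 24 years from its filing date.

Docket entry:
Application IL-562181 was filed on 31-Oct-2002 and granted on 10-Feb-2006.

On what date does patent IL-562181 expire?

(a) grant + 18 years → 10 February 2024.
(b) filing + 24 years → 31 October 2026.
Later of the two: 31 October 2026.

October 31, 2026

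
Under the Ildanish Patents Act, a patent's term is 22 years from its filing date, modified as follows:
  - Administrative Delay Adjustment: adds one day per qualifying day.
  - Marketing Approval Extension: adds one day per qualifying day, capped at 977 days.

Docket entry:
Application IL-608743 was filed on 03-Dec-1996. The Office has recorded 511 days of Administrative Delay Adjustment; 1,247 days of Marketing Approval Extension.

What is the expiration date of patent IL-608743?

2022-12-30

Base term: filing date + 22 years → 3 December 2018.
Administrative Delay Adjustment: +511 days → 27 April 2020.
Marketing Approval Extension: 1247 days claimed exceeds the 977-day cap, so +977 days → 30 December 2022.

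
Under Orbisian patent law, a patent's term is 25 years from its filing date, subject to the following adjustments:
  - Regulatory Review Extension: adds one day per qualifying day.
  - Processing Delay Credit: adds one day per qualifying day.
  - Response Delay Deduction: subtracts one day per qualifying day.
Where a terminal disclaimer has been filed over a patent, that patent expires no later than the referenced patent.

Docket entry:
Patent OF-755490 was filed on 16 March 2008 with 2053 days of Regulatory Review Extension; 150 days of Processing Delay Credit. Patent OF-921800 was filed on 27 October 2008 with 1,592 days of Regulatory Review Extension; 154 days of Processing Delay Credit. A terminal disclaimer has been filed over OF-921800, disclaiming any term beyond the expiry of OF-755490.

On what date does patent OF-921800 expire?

August 8, 2038

Natural term of OF-921800:
  Base: filing + 25 years → 27 October 2033.
  Regulatory Review Extension: +1592 days → 7 March 2038.
  Processing Delay Credit: +154 days → 8 August 2038.
Expiry of referenced patent OF-755490:
  Base: filing + 25 years → 16 March 2033.
  Regulatory Review Extension: +2053 days → 29 October 2038.
  Processing Delay Credit: +150 days → 28 March 2039.
Terminal disclaimer: OF-921800 expires on the earlier of 8 August 2038 and 28 March 2039.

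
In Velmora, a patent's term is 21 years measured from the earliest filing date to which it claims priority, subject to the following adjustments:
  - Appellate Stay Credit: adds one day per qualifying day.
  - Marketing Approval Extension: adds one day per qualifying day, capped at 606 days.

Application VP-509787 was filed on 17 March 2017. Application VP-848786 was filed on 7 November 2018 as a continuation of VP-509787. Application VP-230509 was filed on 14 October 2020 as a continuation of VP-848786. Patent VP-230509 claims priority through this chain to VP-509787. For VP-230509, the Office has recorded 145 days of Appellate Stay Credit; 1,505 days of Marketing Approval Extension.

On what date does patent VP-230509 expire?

2040-04-06

Earliest priority filing: 17 March 2017.
Base term: 17 March 2017 + 21 years → 17 March 2038.
Appellate Stay Credit: +145 days → 9 August 2038.
Marketing Approval Extension: 1505 days claimed exceeds the 606-day cap, so +606 days → 6 April 2040.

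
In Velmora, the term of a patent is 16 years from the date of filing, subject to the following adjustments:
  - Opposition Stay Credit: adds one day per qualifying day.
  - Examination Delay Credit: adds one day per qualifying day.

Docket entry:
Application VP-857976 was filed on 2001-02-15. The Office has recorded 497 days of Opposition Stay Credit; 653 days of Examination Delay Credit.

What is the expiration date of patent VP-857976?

Base term: filing date + 16 years → 15 February 2017.
Opposition Stay Credit: +497 days → 27 June 2018.
Examination Delay Credit: +653 days → 10 April 2020.

April 10, 2020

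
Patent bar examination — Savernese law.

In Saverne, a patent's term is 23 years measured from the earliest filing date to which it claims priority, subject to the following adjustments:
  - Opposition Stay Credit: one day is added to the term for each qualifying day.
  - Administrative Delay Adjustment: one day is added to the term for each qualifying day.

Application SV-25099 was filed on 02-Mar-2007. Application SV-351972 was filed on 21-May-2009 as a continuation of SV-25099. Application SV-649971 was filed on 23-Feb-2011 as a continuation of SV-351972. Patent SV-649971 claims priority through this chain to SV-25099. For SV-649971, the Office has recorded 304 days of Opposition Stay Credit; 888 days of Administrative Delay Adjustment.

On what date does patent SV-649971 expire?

Earliest priority filing: 2 March 2007.
Base term: 2 March 2007 + 23 years → 2 March 2030.
Opposition Stay Credit: +304 days → 31 December 2030.
Administrative Delay Adjustment: +888 days → 6 June 2033.

2033-06-06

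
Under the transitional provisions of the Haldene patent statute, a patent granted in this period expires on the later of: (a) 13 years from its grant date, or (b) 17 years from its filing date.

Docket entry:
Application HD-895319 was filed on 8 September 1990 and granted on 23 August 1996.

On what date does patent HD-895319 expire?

2009-08-23

(a) grant + 13 years → 23 August 2009.
(b) filing + 17 years → 8 September 2007.
Later of the two: 23 August 2009.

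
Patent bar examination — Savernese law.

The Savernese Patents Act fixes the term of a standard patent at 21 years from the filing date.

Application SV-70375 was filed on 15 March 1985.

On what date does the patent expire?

Filing date + 21 years → 15 March 2006.

2006-03-15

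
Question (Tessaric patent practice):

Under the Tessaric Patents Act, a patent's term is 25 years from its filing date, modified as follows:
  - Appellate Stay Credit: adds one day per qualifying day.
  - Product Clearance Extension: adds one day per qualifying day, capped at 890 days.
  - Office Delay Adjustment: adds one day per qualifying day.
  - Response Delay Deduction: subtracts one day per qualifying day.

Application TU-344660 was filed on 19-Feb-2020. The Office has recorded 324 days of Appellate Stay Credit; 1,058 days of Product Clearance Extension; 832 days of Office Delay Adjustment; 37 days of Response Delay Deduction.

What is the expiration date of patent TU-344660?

Base term: filing date + 25 years → 19 February 2045.
Appellate Stay Credit: +324 days → 9 January 2046.
Product Clearance Extension: 1058 days claimed exceeds the 890-day cap, so +890 days → 17 June 2048.
Office Delay Adjustment: +832 days → 27 September 2050.
Response Delay Deduction: −37 days → 21 August 2050.

August 21, 2050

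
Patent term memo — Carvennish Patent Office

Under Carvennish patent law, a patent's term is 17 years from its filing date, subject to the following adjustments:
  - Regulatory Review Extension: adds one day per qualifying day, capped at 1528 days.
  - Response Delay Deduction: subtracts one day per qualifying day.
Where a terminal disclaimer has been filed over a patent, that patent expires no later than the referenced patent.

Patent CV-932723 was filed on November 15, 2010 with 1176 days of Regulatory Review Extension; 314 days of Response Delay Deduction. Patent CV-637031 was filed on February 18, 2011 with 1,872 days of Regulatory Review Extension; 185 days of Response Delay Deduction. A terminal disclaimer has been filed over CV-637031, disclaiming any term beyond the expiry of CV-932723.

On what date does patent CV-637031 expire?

March 26, 2030

Natural term of CV-637031:
  Base: filing + 17 years → 18 February 2028.
  Regulatory Review Extension: 1872 days claimed exceeds the 1528-day cap, so +1528 days → 25 April 2032.
  Response Delay Deduction: −185 days → 23 October 2031.
Expiry of referenced patent CV-932723:
  Base: filing + 17 years → 15 November 2027.
  Regulatory Review Extension: 1176 days (within the 1528-day cap) → +1176 days → 3 February 2031.
  Response Delay Deduction: −314 days → 26 March 2030.
Terminal disclaimer: CV-637031 expires on the earlier of 23 October 2031 and 26 March 2030.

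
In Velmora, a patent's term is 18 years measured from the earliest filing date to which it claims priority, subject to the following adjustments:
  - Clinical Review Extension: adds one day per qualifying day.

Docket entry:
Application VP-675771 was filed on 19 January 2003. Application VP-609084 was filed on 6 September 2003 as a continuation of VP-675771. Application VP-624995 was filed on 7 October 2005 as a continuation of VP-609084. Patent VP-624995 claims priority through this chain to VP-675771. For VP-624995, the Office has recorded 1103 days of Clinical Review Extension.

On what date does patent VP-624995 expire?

Earliest priority filing: 19 January 2003.
Base term: 19 January 2003 + 18 years → 19 January 2021.
Clinical Review Extension: +1103 days → 27 January 2024.

2024-01-27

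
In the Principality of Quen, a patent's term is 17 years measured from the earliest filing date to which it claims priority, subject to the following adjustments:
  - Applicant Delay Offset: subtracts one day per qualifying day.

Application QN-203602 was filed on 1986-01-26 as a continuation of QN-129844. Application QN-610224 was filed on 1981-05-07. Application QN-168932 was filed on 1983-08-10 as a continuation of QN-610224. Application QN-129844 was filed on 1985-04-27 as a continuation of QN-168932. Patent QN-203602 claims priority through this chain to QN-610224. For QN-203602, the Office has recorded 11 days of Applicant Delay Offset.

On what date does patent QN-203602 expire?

Earliest priority filing: 7 May 1981.
Base term: 7 May 1981 + 17 years → 7 May 1998.
Applicant Delay Offset: −11 days → 26 April 1998.

April 26, 1998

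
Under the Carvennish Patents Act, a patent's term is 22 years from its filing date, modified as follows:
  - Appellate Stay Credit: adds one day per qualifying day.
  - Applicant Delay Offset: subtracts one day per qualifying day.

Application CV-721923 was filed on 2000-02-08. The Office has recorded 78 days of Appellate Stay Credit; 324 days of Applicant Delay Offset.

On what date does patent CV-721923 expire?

2021-06-07

Base term: filing date + 22 years → 8 February 2022.
Appellate Stay Credit: +78 days → 27 April 2022.
Applicant Delay Offset: −324 days → 7 June 2021.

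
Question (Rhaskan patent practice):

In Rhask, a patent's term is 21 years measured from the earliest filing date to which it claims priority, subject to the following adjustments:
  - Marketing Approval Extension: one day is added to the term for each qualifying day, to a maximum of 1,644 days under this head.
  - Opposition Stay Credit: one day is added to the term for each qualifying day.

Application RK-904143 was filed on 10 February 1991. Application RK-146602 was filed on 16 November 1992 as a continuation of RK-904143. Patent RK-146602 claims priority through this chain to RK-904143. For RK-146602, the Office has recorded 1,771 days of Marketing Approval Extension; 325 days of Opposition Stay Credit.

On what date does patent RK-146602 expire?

2017-07-02

Earliest priority filing: 10 February 1991.
Base term: 10 February 1991 + 21 years → 10 February 2012.
Marketing Approval Extension: 1771 days claimed exceeds the 1644-day cap, so +1644 days → 11 August 2016.
Opposition Stay Credit: +325 days → 2 July 2017.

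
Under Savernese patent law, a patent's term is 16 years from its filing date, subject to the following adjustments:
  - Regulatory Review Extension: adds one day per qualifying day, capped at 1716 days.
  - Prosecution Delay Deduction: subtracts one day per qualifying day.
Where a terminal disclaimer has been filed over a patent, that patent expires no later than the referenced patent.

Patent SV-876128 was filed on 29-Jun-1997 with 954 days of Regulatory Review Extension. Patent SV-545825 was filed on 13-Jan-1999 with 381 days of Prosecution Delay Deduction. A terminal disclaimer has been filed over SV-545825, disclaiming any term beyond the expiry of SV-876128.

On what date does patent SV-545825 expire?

Natural term of SV-545825:
  Base: filing + 16 years → 13 January 2015.
  Prosecution Delay Deduction: −381 days → 28 December 2013.
Expiry of referenced patent SV-876128:
  Base: filing + 16 years → 29 June 2013.
  Regulatory Review Extension: 954 days (within the 1716-day cap) → +954 days → 8 February 2016.
Terminal disclaimer: SV-545825 expires on the earlier of 28 December 2013 and 8 February 2016.

2013-12-28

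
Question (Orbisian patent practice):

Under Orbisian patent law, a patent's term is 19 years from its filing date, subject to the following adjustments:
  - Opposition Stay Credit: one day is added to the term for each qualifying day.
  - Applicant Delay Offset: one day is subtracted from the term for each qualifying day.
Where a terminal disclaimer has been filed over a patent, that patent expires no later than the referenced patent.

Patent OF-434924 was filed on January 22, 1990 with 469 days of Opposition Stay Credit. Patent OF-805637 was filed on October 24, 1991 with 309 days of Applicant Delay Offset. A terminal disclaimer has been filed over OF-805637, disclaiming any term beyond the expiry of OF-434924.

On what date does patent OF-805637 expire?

Natural term of OF-805637:
  Base: filing + 19 years → 24 October 2010.
  Applicant Delay Offset: −309 days → 19 December 2009.
Expiry of referenced patent OF-434924:
  Base: filing + 19 years → 22 January 2009.
  Opposition Stay Credit: +469 days → 6 May 2010.
Terminal disclaimer: OF-805637 expires on the earlier of 19 December 2009 and 6 May 2010.

2009-12-19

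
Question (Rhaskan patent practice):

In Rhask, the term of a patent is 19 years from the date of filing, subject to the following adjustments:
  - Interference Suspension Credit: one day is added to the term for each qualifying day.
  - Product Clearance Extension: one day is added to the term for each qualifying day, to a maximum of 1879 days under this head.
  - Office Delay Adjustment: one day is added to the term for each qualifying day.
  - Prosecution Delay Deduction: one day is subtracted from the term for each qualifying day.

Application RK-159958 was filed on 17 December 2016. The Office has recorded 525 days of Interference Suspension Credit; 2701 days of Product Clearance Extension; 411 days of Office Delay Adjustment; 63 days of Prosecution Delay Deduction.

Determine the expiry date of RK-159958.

Base term: filing date + 19 years → 17 December 2035.
Interference Suspension Credit: +525 days → 25 May 2037.
Product Clearance Extension: 2701 days claimed exceeds the 1879-day cap, so +1879 days → 17 July 2042.
Office Delay Adjustment: +411 days → 1 September 2043.
Prosecution Delay Deduction: −63 days → 30 June 2043.

June 30, 2043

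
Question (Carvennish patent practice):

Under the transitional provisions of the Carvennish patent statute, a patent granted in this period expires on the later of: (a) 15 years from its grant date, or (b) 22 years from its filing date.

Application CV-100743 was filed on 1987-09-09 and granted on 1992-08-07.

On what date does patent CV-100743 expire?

2009-09-09

(a) grant + 15 years → 7 August 2007.
(b) filing + 22 years → 9 September 2009.
Later of the two: 9 September 2009.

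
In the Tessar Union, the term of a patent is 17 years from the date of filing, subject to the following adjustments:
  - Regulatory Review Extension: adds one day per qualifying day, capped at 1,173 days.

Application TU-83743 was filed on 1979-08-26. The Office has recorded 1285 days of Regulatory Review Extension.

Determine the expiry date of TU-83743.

November 12, 1999

Base term: filing date + 17 years → 26 August 1996.
Regulatory Review Extension: 1285 days claimed exceeds the 1173-day cap, so +1173 days → 12 November 1999.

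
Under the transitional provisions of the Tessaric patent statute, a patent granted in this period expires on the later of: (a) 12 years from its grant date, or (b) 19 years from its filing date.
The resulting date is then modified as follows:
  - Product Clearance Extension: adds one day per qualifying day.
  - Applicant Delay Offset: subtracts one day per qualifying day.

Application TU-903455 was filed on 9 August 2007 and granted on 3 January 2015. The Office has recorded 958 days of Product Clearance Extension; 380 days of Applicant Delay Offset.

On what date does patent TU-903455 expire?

(a) grant + 12 years → 3 January 2027.
(b) filing + 19 years → 9 August 2026.
Later of the two: 3 January 2027.
Product Clearance Extension: +958 days → 18 August 2029.
Applicant Delay Offset: −380 days → 3 August 2028.

2028-08-03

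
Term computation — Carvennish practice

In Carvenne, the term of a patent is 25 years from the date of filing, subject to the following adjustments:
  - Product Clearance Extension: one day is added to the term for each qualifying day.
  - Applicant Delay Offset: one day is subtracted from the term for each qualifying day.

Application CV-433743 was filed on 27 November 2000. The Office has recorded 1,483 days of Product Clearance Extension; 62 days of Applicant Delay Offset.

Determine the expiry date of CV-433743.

Base term: filing date + 25 years → 27 November 2025.
Product Clearance Extension: +1483 days → 19 December 2029.
Applicant Delay Offset: −62 days → 18 October 2029.

2029-10-18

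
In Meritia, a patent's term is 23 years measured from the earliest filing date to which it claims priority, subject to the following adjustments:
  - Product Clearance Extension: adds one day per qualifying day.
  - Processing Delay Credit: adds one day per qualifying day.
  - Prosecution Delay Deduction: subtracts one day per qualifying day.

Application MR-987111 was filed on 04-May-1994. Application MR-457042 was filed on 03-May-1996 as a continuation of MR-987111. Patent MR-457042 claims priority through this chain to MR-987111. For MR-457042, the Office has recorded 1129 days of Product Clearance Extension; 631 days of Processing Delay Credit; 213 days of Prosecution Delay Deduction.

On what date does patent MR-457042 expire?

Earliest priority filing: 4 May 1994.
Base term: 4 May 1994 + 23 years → 4 May 2017.
Product Clearance Extension: +1129 days → 6 June 2020.
Processing Delay Credit: +631 days → 27 February 2022.
Prosecution Delay Deduction: −213 days → 29 July 2021.

July 29, 2021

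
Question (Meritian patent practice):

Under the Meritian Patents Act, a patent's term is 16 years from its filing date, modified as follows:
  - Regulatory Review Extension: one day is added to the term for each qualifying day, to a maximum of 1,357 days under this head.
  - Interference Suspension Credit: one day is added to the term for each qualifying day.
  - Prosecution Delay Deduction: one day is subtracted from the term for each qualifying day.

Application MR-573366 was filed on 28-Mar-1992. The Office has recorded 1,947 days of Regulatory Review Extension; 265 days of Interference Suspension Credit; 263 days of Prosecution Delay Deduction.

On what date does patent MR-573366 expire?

Base term: filing date + 16 years → 28 March 2008.
Regulatory Review Extension: 1947 days claimed exceeds the 1357-day cap, so +1357 days → 15 December 2011.
Interference Suspension Credit: +265 days → 5 September 2012.
Prosecution Delay Deduction: −263 days → 17 December 2011.

December 17, 2011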